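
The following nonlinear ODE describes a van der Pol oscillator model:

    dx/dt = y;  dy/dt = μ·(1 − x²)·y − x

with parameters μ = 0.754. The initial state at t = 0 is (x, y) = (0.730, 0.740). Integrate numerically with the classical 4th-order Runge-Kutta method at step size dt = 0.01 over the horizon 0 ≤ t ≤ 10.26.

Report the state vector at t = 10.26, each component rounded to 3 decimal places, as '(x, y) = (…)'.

t=0.000: state=(0.730, 0.740)
step 1 (dt=0.01): k1=(0.740, -0.469), k2=(0.738, -0.477), k3=(0.738, -0.477), k4=(0.735, -0.484); state += dt/6·(k1+2k2+2k3+k4)
t=0.010: state=(0.737, 0.735)
t=0.020: state=(0.745, 0.730)
t=0.030: state=(0.752, 0.725)
continuing one RK4 step at a time; state shown every 50 steps (Δt=0.5):
t=0.500: state=(1.013, 0.346)
t=1.000: state=(1.054, -0.184)
t=1.500: state=(0.836, -0.684)
t=2.000: state=(0.364, -1.216)
t=2.500: state=(-0.387, -1.762)
t=3.000: state=(-1.265, -1.511)
t=3.500: state=(-1.723, -0.308)
t=4.000: state=(-1.659, 0.465)
t=4.500: state=(-1.314, 0.899)
t=5.000: state=(-0.750, 1.386)
t=5.500: state=(0.116, 2.107)
t=6.000: state=(1.254, 2.129)
t=6.500: state=(1.926, 0.505)
t=7.000: state=(1.905, -0.429)
t=7.500: state=(1.586, -0.815)
t=8.000: state=(1.090, -1.189)
t=8.500: state=(0.356, -1.803)
t=9.000: state=(-0.730, -2.433)
t=9.500: state=(-1.753, -1.302)
t=10.000: state=(-1.998, 0.131)
t=10.260: state=(-1.916, 0.467)

(x, y) = (-1.916, 0.467)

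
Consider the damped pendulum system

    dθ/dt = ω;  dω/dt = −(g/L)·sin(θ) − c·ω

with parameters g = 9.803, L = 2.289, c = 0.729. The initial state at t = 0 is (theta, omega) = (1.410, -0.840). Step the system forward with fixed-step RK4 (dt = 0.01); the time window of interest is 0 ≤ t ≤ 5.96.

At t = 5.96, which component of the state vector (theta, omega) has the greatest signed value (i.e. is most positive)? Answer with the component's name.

largest component: omega

t=0.000: state=(1.410, -0.840)
step 1 (dt=0.01): k1=(-0.840, -3.615), k2=(-0.858, -3.599), k3=(-0.858, -3.599), k4=(-0.876, -3.583); state += dt/6·(k1+2k2+2k3+k4)
t=0.010: state=(1.401, -0.876)
t=0.020: state=(1.392, -0.912)
t=0.030: state=(1.383, -0.947)
continuing one RK4 step at a time; state shown every 20 steps (Δt=0.2):
t=0.200: state=(1.174, -1.492)
t=0.400: state=(0.825, -1.958)
t=0.600: state=(0.409, -2.150)
t=0.800: state=(-0.012, -2.008)
t=1.000: state=(-0.374, -1.575)
t=1.200: state=(-0.630, -0.969)
t=1.400: state=(-0.759, -0.320)
t=1.600: state=(-0.762, 0.278)
t=1.800: state=(-0.655, 0.763)
t=2.000: state=(-0.467, 1.085)
t=2.200: state=(-0.234, 1.211)
t=2.400: state=(0.003, 1.135)
t=2.600: state=(0.208, 0.892)
t=2.800: state=(0.353, 0.544)
t=3.000: state=(0.424, 0.163)
t=3.200: state=(0.420, -0.190)
t=3.400: state=(0.353, -0.467)
t=3.600: state=(0.241, -0.638)
t=3.800: state=(0.106, -0.688)
t=4.000: state=(-0.027, -0.624)
t=4.200: state=(-0.138, -0.471)
t=4.400: state=(-0.212, -0.265)
t=4.600: state=(-0.243, -0.046)
t=4.800: state=(-0.232, 0.150)
t=5.000: state=(-0.186, 0.296)
t=5.200: state=(-0.118, 0.377)
t=5.400: state=(-0.040, 0.388)
t=5.600: state=(0.033, 0.337)
t=5.800: state=(0.092, 0.239)
t=5.960: state=(0.122, 0.143)
compare at T: theta=0.122, omega=0.143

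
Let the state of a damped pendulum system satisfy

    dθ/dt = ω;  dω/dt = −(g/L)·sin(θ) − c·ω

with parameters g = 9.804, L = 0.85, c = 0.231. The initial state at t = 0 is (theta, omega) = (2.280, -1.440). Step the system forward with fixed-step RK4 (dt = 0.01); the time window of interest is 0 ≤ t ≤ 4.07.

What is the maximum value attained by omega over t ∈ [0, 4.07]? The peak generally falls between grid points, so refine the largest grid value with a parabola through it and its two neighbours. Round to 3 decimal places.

t=0.000: state=(2.280, -1.440)
step 1 (dt=0.01): k1=(-1.440, -8.420), k2=(-1.482, -8.465), k3=(-1.482, -8.466), k4=(-1.525, -8.511); state += dt/6·(k1+2k2+2k3+k4)
t=0.010: state=(2.265, -1.525)
t=0.020: state=(2.250, -1.610)
t=0.030: state=(2.233, -1.697)
continuing one RK4 step at a time; state shown every 20 steps (Δt=0.2):
t=0.200: state=(1.810, -3.331)
t=0.400: state=(0.936, -5.333)
t=0.600: state=(-0.222, -5.845)
t=0.800: state=(-1.242, -4.084)
t=1.000: state=(-1.817, -1.676)
t=1.200: state=(-1.929, 0.524)
t=1.400: state=(-1.609, 2.684)
t=1.600: state=(-0.864, 4.664)
t=1.800: state=(0.160, 5.208)
t=2.000: state=(1.074, 3.661)
t=2.200: state=(1.573, 1.313)
t=2.400: state=(1.603, -0.997)
t=2.600: state=(1.182, -3.167)
t=2.800: state=(0.383, -4.604)
t=3.000: state=(-0.533, -4.211)
t=3.200: state=(-1.197, -2.287)
t=3.400: state=(-1.425, 0.011)
t=3.600: state=(-1.200, 2.204)
t=3.800: state=(-0.577, 3.861)
t=4.000: state=(0.245, 4.049)
t=4.070: state=(0.517, 3.686)
largest grid value and its neighbours: omega(1.740)=5.28248, omega(1.750)=5.28517, omega(1.760)=5.28179
parabola through these three points peaks at t≈1.749 with omega≈5.28518

max omega = 5.285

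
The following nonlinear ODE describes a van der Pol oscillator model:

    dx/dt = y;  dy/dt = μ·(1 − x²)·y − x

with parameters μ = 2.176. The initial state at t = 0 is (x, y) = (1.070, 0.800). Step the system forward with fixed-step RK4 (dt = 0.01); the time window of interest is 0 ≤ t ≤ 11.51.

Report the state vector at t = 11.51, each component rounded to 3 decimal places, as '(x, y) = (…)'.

(x, y) = (-1.791, 0.349)

t=0.000: state=(1.070, 0.800)
step 1 (dt=0.01): k1=(0.800, -1.322), k2=(0.793, -1.339), k3=(0.793, -1.339), k4=(0.787, -1.355); state += dt/6·(k1+2k2+2k3+k4)
t=0.010: state=(1.078, 0.787)
t=0.020: state=(1.086, 0.773)
t=0.030: state=(1.093, 0.759)
continuing one RK4 step at a time; state shown every 50 steps (Δt=0.5):
t=0.500: state=(1.275, 0.028)
t=1.000: state=(1.155, -0.465)
t=1.500: state=(0.807, -0.987)
t=2.000: state=(-0.002, -2.600)
t=2.500: state=(-1.687, -2.363)
t=3.000: state=(-1.990, 0.179)
t=3.500: state=(-1.851, 0.328)
t=4.000: state=(-1.672, 0.390)
t=4.500: state=(-1.454, 0.489)
t=5.000: state=(-1.166, 0.694)
t=5.500: state=(-0.701, 1.285)
t=6.000: state=(0.391, 3.491)
t=6.500: state=(1.931, 1.023)
t=7.000: state=(1.976, -0.256)
t=7.500: state=(1.823, -0.339)
t=8.000: state=(1.639, -0.403)
t=8.500: state=(1.413, -0.513)
t=9.000: state=(1.106, -0.751)
t=9.500: state=(0.586, -1.485)
t=10.000: state=(-0.700, -3.913)
t=10.500: state=(-1.992, -0.482)
t=11.000: state=(-1.954, 0.280)
t=11.500: state=(-1.795, 0.348)
t=11.510: state=(-1.791, 0.349)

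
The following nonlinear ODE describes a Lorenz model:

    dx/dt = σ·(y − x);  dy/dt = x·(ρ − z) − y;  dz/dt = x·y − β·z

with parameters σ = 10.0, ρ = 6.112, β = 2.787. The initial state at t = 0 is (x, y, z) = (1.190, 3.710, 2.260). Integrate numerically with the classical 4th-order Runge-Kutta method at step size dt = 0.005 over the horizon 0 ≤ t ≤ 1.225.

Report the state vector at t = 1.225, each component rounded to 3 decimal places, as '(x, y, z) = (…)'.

t=0.000: state=(1.190, 3.710, 2.260)
step 1 (dt=0.005): k1=(25.200, 0.874, -1.884), k2=(24.592, 1.120, -1.634), k3=(24.613, 1.113, -1.641), k4=(24.025, 1.353, -1.397); state += dt/6·(k1+2k2+2k3+k4)
t=0.005: state=(1.313, 3.716, 2.252)
t=0.010: state=(1.430, 3.723, 2.246)
t=0.015: state=(1.542, 3.734, 2.242)
continuing one RK4 step at a time; state shown every 10 steps (Δt=0.05):
t=0.050: state=(2.207, 3.856, 2.274)
t=0.100: state=(2.913, 4.141, 2.461)
t=0.150: state=(3.469, 4.484, 2.787)
t=0.200: state=(3.942, 4.827, 3.234)
t=0.250: state=(4.355, 5.120, 3.781)
t=0.300: state=(4.702, 5.317, 4.397)
t=0.350: state=(4.963, 5.386, 5.038)
t=0.400: state=(5.118, 5.311, 5.646)
t=0.450: state=(5.153, 5.100, 6.164)
t=0.500: state=(5.068, 4.788, 6.544)
t=0.550: state=(4.880, 4.419, 6.763)
t=0.600: state=(4.618, 4.043, 6.821)
t=0.650: state=(4.317, 3.698, 6.739)
t=0.700: state=(4.010, 3.408, 6.551)
t=0.750: state=(3.723, 3.183, 6.291)
t=0.800: state=(3.474, 3.022, 5.992)
t=0.850: state=(3.273, 2.920, 5.678)
t=0.900: state=(3.121, 2.869, 5.370)
t=0.950: state=(3.019, 2.862, 5.081)
t=1.000: state=(2.963, 2.892, 4.821)
t=1.050: state=(2.947, 2.954, 4.596)
t=1.100: state=(2.968, 3.042, 4.412)
t=1.150: state=(3.020, 3.153, 4.270)
t=1.200: state=(3.099, 3.281, 4.174)
t=1.225: state=(3.147, 3.351, 4.143)

(x, y, z) = (3.147, 3.351, 4.143)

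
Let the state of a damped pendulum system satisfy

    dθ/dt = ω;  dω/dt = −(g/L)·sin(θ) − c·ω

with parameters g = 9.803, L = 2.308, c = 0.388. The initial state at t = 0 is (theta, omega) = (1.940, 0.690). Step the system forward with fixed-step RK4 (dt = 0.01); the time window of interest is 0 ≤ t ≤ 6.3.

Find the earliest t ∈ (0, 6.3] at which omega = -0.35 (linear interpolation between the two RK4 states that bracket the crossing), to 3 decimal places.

t = 0.263

t=0.000: state=(1.940, 0.690)
step 1 (dt=0.01): k1=(0.690, -4.229), k2=(0.669, -4.215), k3=(0.669, -4.216), k4=(0.648, -4.202); state += dt/6·(k1+2k2+2k3+k4)
t=0.010: state=(1.947, 0.648)
t=0.020: state=(1.953, 0.606)
t=0.030: state=(1.959, 0.564)
continuing one RK4 step at a time; state shown every 25 steps (Δt=0.25):
t=0.250: state=(1.986, -0.300)
t=0.260: state=(1.983, -0.338)
next step: t=0.270: state=(1.980, -0.376) — omega has crossed -0.35
linear interpolation between t=0.260 (-0.33808) and t=0.270 (-0.37564) → t≈0.263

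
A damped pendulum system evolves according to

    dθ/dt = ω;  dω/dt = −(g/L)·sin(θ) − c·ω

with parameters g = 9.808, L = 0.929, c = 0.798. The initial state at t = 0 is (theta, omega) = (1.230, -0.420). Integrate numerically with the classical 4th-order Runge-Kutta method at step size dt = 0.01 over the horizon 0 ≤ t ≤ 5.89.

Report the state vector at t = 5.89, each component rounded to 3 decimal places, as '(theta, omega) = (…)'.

t=0.000: state=(1.230, -0.420)
step 1 (dt=0.01): k1=(-0.420, -9.615), k2=(-0.468, -9.569), k3=(-0.468, -9.569), k4=(-0.516, -9.522); state += dt/6·(k1+2k2+2k3+k4)
t=0.010: state=(1.225, -0.516)
t=0.020: state=(1.220, -0.610)
t=0.030: state=(1.213, -0.704)
continuing one RK4 step at a time; state shown every 20 steps (Δt=0.2):
t=0.200: state=(0.968, -2.113)
t=0.400: state=(0.434, -3.058)
t=0.600: state=(-0.175, -2.832)
t=0.800: state=(-0.631, -1.608)
t=1.000: state=(-0.797, -0.053)
t=1.200: state=(-0.667, 1.287)
t=1.400: state=(-0.322, 2.032)
t=1.600: state=(0.090, 1.943)
t=1.800: state=(0.407, 1.145)
t=2.000: state=(0.529, 0.062)
t=2.200: state=(0.442, -0.882)
t=2.400: state=(0.206, -1.381)
t=2.600: state=(-0.071, -1.299)
t=2.800: state=(-0.281, -0.742)
t=3.000: state=(-0.356, 0.003)
t=3.200: state=(-0.288, 0.638)
t=3.400: state=(-0.123, 0.946)
t=3.600: state=(0.064, 0.856)
t=3.800: state=(0.199, 0.458)
t=4.000: state=(0.240, -0.052)
t=4.200: state=(0.185, -0.467)
t=4.400: state=(0.069, -0.647)
t=4.600: state=(-0.056, -0.558)
t=4.800: state=(-0.141, -0.272)
t=5.000: state=(-0.161, 0.073)
t=5.200: state=(-0.117, 0.340)
t=5.400: state=(-0.036, 0.441)
t=5.600: state=(0.047, 0.360)
t=5.800: state=(0.100, 0.156)
t=5.890: state=(0.109, 0.049)

(theta, omega) = (0.109, 0.049)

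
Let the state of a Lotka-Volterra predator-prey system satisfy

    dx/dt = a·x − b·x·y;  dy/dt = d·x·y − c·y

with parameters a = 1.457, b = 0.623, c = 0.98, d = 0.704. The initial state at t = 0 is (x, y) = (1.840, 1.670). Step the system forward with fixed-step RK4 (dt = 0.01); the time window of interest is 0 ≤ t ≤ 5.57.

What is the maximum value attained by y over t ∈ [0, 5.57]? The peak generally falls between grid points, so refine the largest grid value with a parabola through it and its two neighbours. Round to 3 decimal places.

t=0.000: state=(1.840, 1.670)
step 1 (dt=0.01): k1=(0.767, 0.527), k2=(0.765, 0.532), k3=(0.765, 0.532), k4=(0.764, 0.537); state += dt/6·(k1+2k2+2k3+k4)
t=0.010: state=(1.848, 1.675)
t=0.020: state=(1.855, 1.681)
t=0.030: state=(1.863, 1.686)
continuing one RK4 step at a time; state shown every 20 steps (Δt=0.2):
t=0.200: state=(1.985, 1.797)
t=0.400: state=(2.102, 1.971)
t=0.600: state=(2.171, 2.190)
t=0.800: state=(2.177, 2.447)
t=1.000: state=(2.112, 2.723)
t=1.200: state=(1.980, 2.988)
t=1.400: state=(1.800, 3.206)
t=1.600: state=(1.600, 3.348)
t=1.800: state=(1.405, 3.400)
t=2.000: state=(1.233, 3.364)
t=2.200: state=(1.091, 3.255)
t=2.400: state=(0.983, 3.096)
t=2.600: state=(0.905, 2.905)
t=2.800: state=(0.854, 2.702)
t=3.000: state=(0.827, 2.500)
t=3.200: state=(0.820, 2.307)
t=3.400: state=(0.833, 2.130)
t=3.600: state=(0.863, 1.972)
t=3.800: state=(0.911, 1.837)
t=4.000: state=(0.977, 1.724)
t=4.200: state=(1.061, 1.635)
t=4.400: state=(1.163, 1.572)
t=4.600: state=(1.283, 1.535)
t=4.800: state=(1.420, 1.526)
t=5.000: state=(1.569, 1.548)
t=5.200: state=(1.726, 1.604)
t=5.400: state=(1.881, 1.700)
t=5.570: state=(2.001, 1.816)
largest grid value and its neighbours: y(1.800)=3.39986, y(1.810)=3.40006, y(1.820)=3.40004
parabola through these three points peaks at t≈1.814 with y≈3.40008

max y = 3.400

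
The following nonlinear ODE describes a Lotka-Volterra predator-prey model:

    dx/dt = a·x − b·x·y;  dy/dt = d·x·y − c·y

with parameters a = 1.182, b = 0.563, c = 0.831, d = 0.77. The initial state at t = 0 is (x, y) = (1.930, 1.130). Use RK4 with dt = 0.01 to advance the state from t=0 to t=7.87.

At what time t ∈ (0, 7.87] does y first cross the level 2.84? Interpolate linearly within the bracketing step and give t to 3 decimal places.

t = 1.003

t=0.000: state=(1.930, 1.130)
step 1 (dt=0.01): k1=(1.053, 0.740), k2=(1.052, 0.747), k3=(1.052, 0.747), k4=(1.051, 0.754); state += dt/6·(k1+2k2+2k3+k4)
t=0.010: state=(1.941, 1.137)
t=0.020: state=(1.951, 1.145)
t=0.030: state=(1.961, 1.153)
continuing one RK4 step at a time; state shown every 50 steps (Δt=0.5):
t=0.500: state=(2.361, 1.718)
t=1.000: state=(2.272, 2.833)
next step: t=1.010: state=(2.262, 2.859) — y has crossed 2.84
linear interpolation between t=1.000 (2.83261) and t=1.010 (2.85864) → t≈1.003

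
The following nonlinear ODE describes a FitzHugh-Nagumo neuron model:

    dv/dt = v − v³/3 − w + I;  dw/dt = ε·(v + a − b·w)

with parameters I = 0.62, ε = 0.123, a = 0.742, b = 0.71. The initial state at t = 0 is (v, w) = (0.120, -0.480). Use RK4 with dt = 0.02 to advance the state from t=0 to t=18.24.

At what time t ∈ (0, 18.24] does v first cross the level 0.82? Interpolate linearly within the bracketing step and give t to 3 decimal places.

t = 0.479

t=0.000: state=(0.120, -0.480)
step 1 (dt=0.02): k1=(1.219, 0.148), k2=(1.230, 0.149), k3=(1.230, 0.149), k4=(1.241, 0.151); state += dt/6·(k1+2k2+2k3+k4)
t=0.020: state=(0.145, -0.477)
t=0.040: state=(0.170, -0.474)
t=0.060: state=(0.195, -0.471)
t=0.460: state=(0.789, -0.396)
next step: t=0.480: state=(0.822, -0.391) — v has crossed 0.82
linear interpolation between t=0.460 (0.78864) and t=0.480 (0.82152) → t≈0.479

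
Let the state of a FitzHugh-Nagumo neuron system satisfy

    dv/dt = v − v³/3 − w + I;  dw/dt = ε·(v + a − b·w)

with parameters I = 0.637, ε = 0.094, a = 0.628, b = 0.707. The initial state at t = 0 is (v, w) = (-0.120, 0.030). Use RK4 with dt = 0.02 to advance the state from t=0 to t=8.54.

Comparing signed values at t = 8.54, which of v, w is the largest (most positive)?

t=0.000: state=(-0.120, 0.030)
step 1 (dt=0.02): k1=(0.488, 0.046), k2=(0.492, 0.046), k3=(0.492, 0.046), k4=(0.496, 0.047); state += dt/6·(k1+2k2+2k3+k4)
t=0.020: state=(-0.110, 0.031)
t=0.040: state=(-0.100, 0.032)
t=0.060: state=(-0.090, 0.033)
continuing one RK4 step at a time; state shown every 25 steps (Δt=0.5):
t=0.500: state=(0.188, 0.059)
t=1.000: state=(0.655, 0.105)
t=1.500: state=(1.223, 0.174)
t=2.000: state=(1.637, 0.265)
t=2.500: state=(1.795, 0.365)
t=3.000: state=(1.819, 0.466)
t=3.500: state=(1.797, 0.564)
t=4.000: state=(1.761, 0.657)
t=4.500: state=(1.720, 0.745)
t=5.000: state=(1.677, 0.828)
t=5.500: state=(1.634, 0.906)
t=6.000: state=(1.589, 0.980)
t=6.500: state=(1.543, 1.050)
t=7.000: state=(1.495, 1.114)
t=7.500: state=(1.446, 1.175)
t=8.000: state=(1.395, 1.231)
t=8.500: state=(1.342, 1.283)
t=8.540: state=(1.337, 1.287)
compare at T: v=1.337, w=1.287

largest component: v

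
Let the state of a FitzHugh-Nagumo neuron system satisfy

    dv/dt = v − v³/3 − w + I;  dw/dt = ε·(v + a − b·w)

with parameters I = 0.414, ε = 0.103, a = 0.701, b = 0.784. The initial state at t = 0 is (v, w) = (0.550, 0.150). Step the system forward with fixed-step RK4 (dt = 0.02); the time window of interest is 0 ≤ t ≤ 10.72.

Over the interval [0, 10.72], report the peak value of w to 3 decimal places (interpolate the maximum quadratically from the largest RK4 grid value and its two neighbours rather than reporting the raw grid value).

t=0.000: state=(0.550, 0.150)
step 1 (dt=0.02): k1=(0.759, 0.117), k2=(0.763, 0.117), k3=(0.763, 0.117), k4=(0.767, 0.118); state += dt/6·(k1+2k2+2k3+k4)
t=0.020: state=(0.565, 0.152)
t=0.040: state=(0.581, 0.155)
t=0.060: state=(0.596, 0.157)
continuing one RK4 step at a time; state shown every 25 steps (Δt=0.5):
t=0.500: state=(0.966, 0.218)
t=1.000: state=(1.354, 0.303)
t=1.500: state=(1.580, 0.402)
t=2.000: state=(1.656, 0.503)
t=2.500: state=(1.655, 0.603)
t=3.000: state=(1.622, 0.697)
t=3.500: state=(1.576, 0.785)
t=4.000: state=(1.523, 0.868)
t=4.500: state=(1.467, 0.944)
t=5.000: state=(1.407, 1.015)
t=5.500: state=(1.344, 1.080)
t=6.000: state=(1.276, 1.138)
t=6.500: state=(1.203, 1.191)
t=7.000: state=(1.121, 1.238)
t=7.500: state=(1.028, 1.279)
t=8.000: state=(0.920, 1.313)
t=8.500: state=(0.786, 1.339)
t=9.000: state=(0.611, 1.357)
t=9.500: state=(0.364, 1.364)
t=10.000: state=(-0.018, 1.355)
t=10.500: state=(-0.622, 1.321)
t=10.720: state=(-0.955, 1.296)
largest grid value and its neighbours: w(9.480)=1.36394, w(9.500)=1.36395, w(9.520)=1.36392
parabola through these three points peaks at t≈9.492 with w≈1.36395

max w = 1.364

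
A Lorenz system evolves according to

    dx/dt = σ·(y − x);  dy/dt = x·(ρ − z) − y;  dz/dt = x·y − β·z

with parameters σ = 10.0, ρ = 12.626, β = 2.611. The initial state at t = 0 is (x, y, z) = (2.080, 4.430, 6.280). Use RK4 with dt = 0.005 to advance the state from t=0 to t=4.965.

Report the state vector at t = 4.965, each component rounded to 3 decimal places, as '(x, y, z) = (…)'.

t=0.000: state=(2.080, 4.430, 6.280)
step 1 (dt=0.005): k1=(23.500, 8.770, -7.183), k2=(23.132, 9.159, -6.829), k3=(23.151, 9.150, -6.833), k4=(22.800, 9.534, -6.480); state += dt/6·(k1+2k2+2k3+k4)
t=0.005: state=(2.196, 4.476, 6.246)
t=0.010: state=(2.308, 4.525, 6.215)
t=0.015: state=(2.418, 4.578, 6.188)
continuing one RK4 step at a time; state shown every 40 steps (Δt=0.2):
t=0.200: state=(6.022, 8.045, 8.005)
t=0.400: state=(8.218, 7.551, 15.115)
t=0.600: state=(4.703, 2.970, 13.891)
t=0.800: state=(3.019, 2.964, 9.735)
t=1.000: state=(3.990, 4.957, 7.859)
t=1.200: state=(6.498, 7.754, 10.176)
t=1.400: state=(7.129, 6.267, 14.388)
t=1.600: state=(4.680, 3.663, 12.767)
t=1.800: state=(3.869, 4.031, 9.892)
t=2.000: state=(5.019, 5.913, 9.289)
t=2.200: state=(6.677, 7.136, 11.890)
t=2.400: state=(6.138, 5.296, 13.541)
t=2.600: state=(4.624, 4.182, 11.730)
t=2.800: state=(4.586, 4.944, 10.082)
t=3.000: state=(5.715, 6.345, 10.602)
t=3.200: state=(6.379, 6.275, 12.574)
t=3.400: state=(5.497, 4.925, 12.613)
t=3.600: state=(4.782, 4.710, 11.151)
t=3.800: state=(5.170, 5.567, 10.546)
t=4.000: state=(5.968, 6.241, 11.537)
t=4.200: state=(5.931, 5.638, 12.497)
t=4.400: state=(5.228, 4.943, 11.908)
t=4.600: state=(5.056, 5.174, 11.009)
t=4.800: state=(5.540, 5.834, 11.100)
t=4.965: state=(5.888, 5.968, 11.815)

(x, y, z) = (5.888, 5.968, 11.815)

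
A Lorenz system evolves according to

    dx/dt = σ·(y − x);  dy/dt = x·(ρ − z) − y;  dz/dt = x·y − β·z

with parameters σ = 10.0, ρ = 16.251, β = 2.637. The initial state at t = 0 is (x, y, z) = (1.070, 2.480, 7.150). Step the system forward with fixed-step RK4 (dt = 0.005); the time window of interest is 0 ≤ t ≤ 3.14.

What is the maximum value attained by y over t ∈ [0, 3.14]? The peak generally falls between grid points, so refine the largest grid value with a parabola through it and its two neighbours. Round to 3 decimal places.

max y = 12.705

t=0.000: state=(1.070, 2.480, 7.150)
step 1 (dt=0.005): k1=(14.100, 7.258, -16.201), k2=(13.929, 7.606, -15.987), k3=(13.942, 7.600, -15.988), k4=(13.783, 7.946, -15.774); state += dt/6·(k1+2k2+2k3+k4)
t=0.005: state=(1.140, 2.518, 7.070)
t=0.010: state=(1.208, 2.559, 6.992)
t=0.015: state=(1.275, 2.604, 6.917)
continuing one RK4 step at a time; state shown every 40 steps (Δt=0.2):
t=0.200: state=(4.305, 6.740, 6.164)
t=0.400: state=(10.480, 12.475, 16.985)
t=0.600: state=(6.045, 2.025, 20.284)
t=0.800: state=(1.791, 1.272, 12.560)
t=1.000: state=(2.270, 3.151, 8.032)
t=1.200: state=(5.742, 8.473, 8.368)
t=1.400: state=(10.305, 10.054, 19.790)
t=1.600: state=(4.782, 1.979, 18.089)
t=1.800: state=(2.362, 2.375, 11.552)
t=2.000: state=(3.924, 5.493, 8.635)
t=2.200: state=(8.452, 10.767, 13.695)
t=2.400: state=(7.938, 5.143, 20.397)
t=2.600: state=(3.469, 2.496, 14.585)
t=2.800: state=(3.587, 4.498, 10.305)
t=3.000: state=(6.859, 9.017, 11.755)
t=3.140: state=(9.075, 9.444, 17.574)
largest grid value and its neighbours: y(0.370)=12.68653, y(0.375)=12.70394, y(0.380)=12.70105
parabola through these three points peaks at t≈0.377 with y≈12.70524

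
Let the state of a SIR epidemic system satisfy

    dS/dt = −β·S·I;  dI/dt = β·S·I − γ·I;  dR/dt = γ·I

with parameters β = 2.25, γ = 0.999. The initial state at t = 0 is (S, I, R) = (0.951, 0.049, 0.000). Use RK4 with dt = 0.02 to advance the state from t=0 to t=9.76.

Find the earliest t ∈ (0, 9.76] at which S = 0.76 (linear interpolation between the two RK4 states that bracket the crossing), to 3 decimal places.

t = 1.103

t=0.000: state=(0.951, 0.049, 0.000)
step 1 (dt=0.02): k1=(-0.105, 0.056, 0.049), k2=(-0.106, 0.056, 0.050), k3=(-0.106, 0.056, 0.050), k4=(-0.107, 0.057, 0.050); state += dt/6·(k1+2k2+2k3+k4)
t=0.020: state=(0.949, 0.050, 0.001)
t=0.040: state=(0.947, 0.051, 0.002)
t=0.060: state=(0.945, 0.052, 0.003)
continuing one RK4 step at a time; state shown every 25 steps (Δt=0.5):
t=0.500: state=(0.884, 0.084, 0.033)
t=1.000: state=(0.784, 0.130, 0.086)
t=1.100: state=(0.761, 0.140, 0.099)
next step: t=1.120: state=(0.756, 0.142, 0.102) — S has crossed 0.76
linear interpolation between t=1.100 (0.76069) and t=1.120 (0.75587) → t≈1.103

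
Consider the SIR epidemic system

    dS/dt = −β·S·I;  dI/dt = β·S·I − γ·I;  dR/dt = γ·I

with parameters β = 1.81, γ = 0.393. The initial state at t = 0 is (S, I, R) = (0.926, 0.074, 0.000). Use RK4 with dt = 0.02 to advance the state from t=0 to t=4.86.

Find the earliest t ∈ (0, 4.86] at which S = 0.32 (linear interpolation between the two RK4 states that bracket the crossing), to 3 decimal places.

t=0.000: state=(0.926, 0.074, 0.000)
step 1 (dt=0.02): k1=(-0.124, 0.095, 0.029), k2=(-0.125, 0.096, 0.029), k3=(-0.125, 0.096, 0.029), k4=(-0.127, 0.097, 0.030); state += dt/6·(k1+2k2+2k3+k4)
t=0.020: state=(0.923, 0.076, 0.001)
t=0.040: state=(0.921, 0.078, 0.001)
t=0.060: state=(0.918, 0.080, 0.002)
continuing one RK4 step at a time; state shown every 10 steps (Δt=0.2):
t=0.200: state=(0.898, 0.095, 0.007)
t=0.400: state=(0.864, 0.121, 0.015)
t=0.600: state=(0.822, 0.152, 0.026)
t=0.800: state=(0.773, 0.187, 0.039)
t=1.000: state=(0.718, 0.227, 0.055)
t=1.200: state=(0.656, 0.269, 0.075)
t=1.400: state=(0.591, 0.312, 0.098)
t=1.600: state=(0.524, 0.353, 0.124)
t=1.800: state=(0.458, 0.389, 0.153)
t=2.000: state=(0.395, 0.420, 0.185)
t=2.200: state=(0.338, 0.443, 0.219)
t=2.260: state=(0.322, 0.449, 0.229)
next step: t=2.280: state=(0.317, 0.450, 0.233) — S has crossed 0.32
linear interpolation between t=2.260 (0.32202) and t=2.280 (0.31683) → t≈2.268

t = 2.268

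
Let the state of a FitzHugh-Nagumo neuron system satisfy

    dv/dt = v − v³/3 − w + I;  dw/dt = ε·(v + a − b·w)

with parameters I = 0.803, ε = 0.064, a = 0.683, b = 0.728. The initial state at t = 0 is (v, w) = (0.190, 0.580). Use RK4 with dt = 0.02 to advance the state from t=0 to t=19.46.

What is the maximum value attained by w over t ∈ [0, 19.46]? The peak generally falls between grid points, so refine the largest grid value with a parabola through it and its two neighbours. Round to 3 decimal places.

t=0.000: state=(0.190, 0.580)
step 1 (dt=0.02): k1=(0.411, 0.029), k2=(0.414, 0.029), k3=(0.414, 0.029), k4=(0.418, 0.029); state += dt/6·(k1+2k2+2k3+k4)
t=0.020: state=(0.198, 0.581)
t=0.040: state=(0.207, 0.581)
t=0.060: state=(0.215, 0.582)
continuing one RK4 step at a time; state shown every 50 steps (Δt=1):
t=1.000: state=(0.809, 0.625)
t=2.000: state=(1.518, 0.715)
t=3.000: state=(1.705, 0.828)
t=4.000: state=(1.685, 0.939)
t=5.000: state=(1.632, 1.043)
t=6.000: state=(1.573, 1.138)
t=7.000: state=(1.512, 1.226)
t=8.000: state=(1.448, 1.305)
t=9.000: state=(1.380, 1.377)
t=10.000: state=(1.307, 1.441)
t=11.000: state=(1.228, 1.497)
t=12.000: state=(1.139, 1.546)
t=13.000: state=(1.033, 1.586)
t=14.000: state=(0.897, 1.617)
t=15.000: state=(0.701, 1.637)
t=16.000: state=(0.351, 1.639)
t=17.000: state=(-0.468, 1.607)
t=18.000: state=(-1.715, 1.505)
t=19.000: state=(-1.961, 1.361)
t=19.460: state=(-1.952, 1.295)
largest grid value and its neighbours: w(15.600)=1.64082, w(15.620)=1.64083, w(15.640)=1.64083
parabola through these three points peaks at t≈15.627 with w≈1.64083

max w = 1.641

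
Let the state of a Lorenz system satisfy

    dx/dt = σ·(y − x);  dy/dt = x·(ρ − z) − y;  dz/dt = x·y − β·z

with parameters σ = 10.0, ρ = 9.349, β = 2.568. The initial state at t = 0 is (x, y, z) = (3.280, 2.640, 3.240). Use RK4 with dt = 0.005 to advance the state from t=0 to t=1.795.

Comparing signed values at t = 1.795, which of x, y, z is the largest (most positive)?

t=0.000: state=(3.280, 2.640, 3.240)
step 1 (dt=0.005): k1=(-6.400, 17.398, 0.339), k2=(-5.805, 17.254, 0.436), k3=(-5.824, 17.262, 0.439), k4=(-5.246, 17.126, 0.537); state += dt/6·(k1+2k2+2k3+k4)
t=0.005: state=(3.251, 2.726, 3.242)
t=0.010: state=(3.227, 2.811, 3.245)
t=0.015: state=(3.209, 2.895, 3.250)
continuing one RK4 step at a time; state shown every 20 steps (Δt=0.1):
t=0.100: state=(3.476, 4.256, 3.515)
t=0.200: state=(4.569, 5.889, 4.534)
t=0.300: state=(5.935, 7.233, 6.619)
t=0.400: state=(6.885, 7.346, 9.381)
t=0.500: state=(6.700, 5.890, 11.324)
t=0.600: state=(5.494, 4.061, 11.424)
t=0.700: state=(4.136, 2.955, 10.281)
t=0.800: state=(3.228, 2.598, 8.822)
t=0.900: state=(2.847, 2.693, 7.514)
t=1.000: state=(2.877, 3.075, 6.530)
t=1.100: state=(3.217, 3.690, 5.956)
t=1.200: state=(3.805, 4.497, 5.878)
t=1.300: state=(4.565, 5.366, 6.383)
t=1.400: state=(5.330, 6.011, 7.458)
t=1.500: state=(5.823, 6.080, 8.796)
t=1.600: state=(5.797, 5.494, 9.810)
t=1.700: state=(5.286, 4.623, 10.064)
t=1.795: state=(4.628, 3.955, 9.660)
compare at T: x=4.628, y=3.955, z=9.660

largest component: z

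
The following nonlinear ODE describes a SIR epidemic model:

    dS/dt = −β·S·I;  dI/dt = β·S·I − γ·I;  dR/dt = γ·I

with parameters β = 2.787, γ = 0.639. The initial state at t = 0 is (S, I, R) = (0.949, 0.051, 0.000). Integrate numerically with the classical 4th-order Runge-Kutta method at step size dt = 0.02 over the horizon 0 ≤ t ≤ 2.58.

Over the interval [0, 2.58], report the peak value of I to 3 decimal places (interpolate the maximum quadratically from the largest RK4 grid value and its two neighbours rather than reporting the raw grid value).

max I = 0.445

t=0.000: state=(0.949, 0.051, 0.000)
step 1 (dt=0.02): k1=(-0.135, 0.102, 0.033), k2=(-0.137, 0.104, 0.033), k3=(-0.137, 0.104, 0.033), k4=(-0.140, 0.106, 0.034); state += dt/6·(k1+2k2+2k3+k4)
t=0.020: state=(0.946, 0.053, 0.001)
t=0.040: state=(0.943, 0.055, 0.001)
t=0.060: state=(0.940, 0.057, 0.002)
continuing one RK4 step at a time; state shown every 5 steps (Δt=0.1):
t=0.100: state=(0.934, 0.062, 0.004)
t=0.200: state=(0.916, 0.076, 0.008)
t=0.300: state=(0.895, 0.091, 0.013)
t=0.400: state=(0.871, 0.109, 0.020)
t=0.500: state=(0.842, 0.130, 0.027)
t=0.600: state=(0.810, 0.154, 0.036)
t=0.700: state=(0.773, 0.180, 0.047)
t=0.800: state=(0.732, 0.208, 0.059)
t=0.900: state=(0.688, 0.238, 0.074)
t=1.000: state=(0.641, 0.269, 0.090)
t=1.100: state=(0.592, 0.300, 0.108)
t=1.200: state=(0.542, 0.329, 0.128)
t=1.300: state=(0.493, 0.357, 0.150)
t=1.400: state=(0.445, 0.381, 0.174)
t=1.500: state=(0.399, 0.402, 0.199)
t=1.600: state=(0.355, 0.419, 0.225)
t=1.700: state=(0.316, 0.432, 0.252)
t=1.800: state=(0.280, 0.440, 0.280)
t=1.900: state=(0.247, 0.444, 0.309)
t=2.000: state=(0.218, 0.445, 0.337)
t=2.100: state=(0.193, 0.442, 0.365)
t=2.200: state=(0.171, 0.436, 0.393)
t=2.300: state=(0.151, 0.428, 0.421)
t=2.400: state=(0.134, 0.418, 0.448)
t=2.500: state=(0.120, 0.406, 0.474)
t=2.580: state=(0.110, 0.396, 0.495)
largest grid value and its neighbours: I(1.940)=0.44496, I(1.960)=0.44504, I(1.980)=0.44497
parabola through these three points peaks at t≈1.960 with I≈0.44504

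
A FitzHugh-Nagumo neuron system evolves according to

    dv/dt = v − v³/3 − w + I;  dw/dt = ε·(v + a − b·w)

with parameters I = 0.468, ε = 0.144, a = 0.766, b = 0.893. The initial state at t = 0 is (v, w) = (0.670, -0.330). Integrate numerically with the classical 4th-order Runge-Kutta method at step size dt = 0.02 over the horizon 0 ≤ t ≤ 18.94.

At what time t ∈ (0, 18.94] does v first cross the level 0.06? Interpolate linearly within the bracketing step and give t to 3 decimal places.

t = 9.382

t=0.000: state=(0.670, -0.330)
step 1 (dt=0.02): k1=(1.368, 0.249), k2=(1.373, 0.251), k3=(1.373, 0.251), k4=(1.377, 0.253); state += dt/6·(k1+2k2+2k3+k4)
t=0.020: state=(0.697, -0.325)
t=0.040: state=(0.725, -0.320)
t=0.060: state=(0.753, -0.315)
continuing one RK4 step at a time; state shown every 50 steps (Δt=1):
t=1.000: state=(1.752, -0.010)
t=2.000: state=(1.831, 0.343)
t=3.000: state=(1.711, 0.645)
t=4.000: state=(1.571, 0.892)
t=5.000: state=(1.420, 1.090)
t=6.000: state=(1.254, 1.242)
t=7.000: state=(1.057, 1.352)
t=8.000: state=(0.793, 1.419)
t=9.000: state=(0.346, 1.431)
t=9.380: state=(0.062, 1.415)
next step: t=9.400: state=(0.044, 1.413) — v has crossed 0.06
linear interpolation between t=9.380 (0.06168) and t=9.400 (0.04381) → t≈9.382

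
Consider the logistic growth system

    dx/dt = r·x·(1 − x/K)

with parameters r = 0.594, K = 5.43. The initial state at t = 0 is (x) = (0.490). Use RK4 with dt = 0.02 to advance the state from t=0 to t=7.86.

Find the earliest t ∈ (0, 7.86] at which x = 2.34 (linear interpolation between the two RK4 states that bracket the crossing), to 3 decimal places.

t=0.000: state=(0.490)
step 1 (dt=0.02): k1=(0.265), k2=(0.266), k3=(0.266), k4=(0.267); state += dt/6·(k1+2k2+2k3+k4)
t=0.020: state=(0.495)
t=0.040: state=(0.501)
t=0.060: state=(0.506)
continuing one RK4 step at a time; state shown every 25 steps (Δt=0.5):
t=0.500: state=(0.639)
t=1.000: state=(0.827)
t=1.500: state=(1.057)
t=2.000: state=(1.333)
t=2.500: state=(1.654)
t=3.000: state=(2.014)
t=3.420: state=(2.338)
next step: t=3.440: state=(2.354) — x has crossed 2.34
linear interpolation between t=3.420 (2.33838) and t=3.440 (2.35421) → t≈3.422

t = 3.422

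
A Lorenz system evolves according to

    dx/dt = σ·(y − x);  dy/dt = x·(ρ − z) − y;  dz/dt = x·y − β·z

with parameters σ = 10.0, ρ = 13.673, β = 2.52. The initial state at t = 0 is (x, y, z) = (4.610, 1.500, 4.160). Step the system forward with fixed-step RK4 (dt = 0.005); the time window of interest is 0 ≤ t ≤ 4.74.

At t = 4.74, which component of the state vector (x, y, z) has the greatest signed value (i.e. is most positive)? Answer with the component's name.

largest component: z

t=0.000: state=(4.610, 1.500, 4.160)
step 1 (dt=0.005): k1=(-31.100, 42.355, -3.568), k2=(-29.264, 41.550, -3.182), k3=(-29.330, 41.591, -3.187), k4=(-27.554, 40.823, -2.820); state += dt/6·(k1+2k2+2k3+k4)
t=0.005: state=(4.463, 1.708, 4.144)
t=0.010: state=(4.334, 1.908, 4.132)
t=0.015: state=(4.221, 2.103, 4.123)
continuing one RK4 step at a time; state shown every 40 steps (Δt=0.2):
t=0.200: state=(5.785, 8.285, 6.267)
t=0.400: state=(9.645, 9.121, 17.299)
t=0.600: state=(4.365, 1.731, 15.896)
t=0.800: state=(1.853, 1.642, 10.194)
t=1.000: state=(2.523, 3.356, 6.956)
t=1.200: state=(5.396, 7.446, 7.620)
t=1.400: state=(8.732, 8.874, 15.445)
t=1.600: state=(5.321, 3.083, 15.896)
t=1.800: state=(2.858, 2.582, 11.050)
t=2.000: state=(3.572, 4.490, 8.353)
t=2.200: state=(6.323, 7.947, 10.095)
t=2.400: state=(7.782, 7.052, 15.735)
t=2.600: state=(4.836, 3.456, 14.367)
t=2.800: state=(3.595, 3.679, 10.743)
t=3.000: state=(4.805, 5.853, 9.570)
t=3.200: state=(7.019, 7.789, 12.628)
t=3.400: state=(6.540, 5.432, 15.193)
t=3.600: state=(4.486, 3.882, 12.842)
t=3.800: state=(4.388, 4.833, 10.603)
t=4.000: state=(5.882, 6.764, 11.184)
t=4.200: state=(6.848, 6.688, 14.024)
t=4.400: state=(5.535, 4.720, 13.965)
t=4.600: state=(4.596, 4.546, 11.865)
t=4.740: state=(4.906, 5.364, 11.078)
compare at T: x=4.906, y=5.364, z=11.078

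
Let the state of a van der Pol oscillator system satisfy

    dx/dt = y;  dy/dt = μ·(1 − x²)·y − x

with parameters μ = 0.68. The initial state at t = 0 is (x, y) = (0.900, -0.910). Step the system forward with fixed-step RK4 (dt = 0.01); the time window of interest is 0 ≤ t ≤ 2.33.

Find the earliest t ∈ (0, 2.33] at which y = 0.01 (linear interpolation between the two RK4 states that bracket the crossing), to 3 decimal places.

t=0.000: state=(0.900, -0.910)
step 1 (dt=0.01): k1=(-0.910, -1.018), k2=(-0.915, -1.019), k3=(-0.915, -1.019), k4=(-0.920, -1.020); state += dt/6·(k1+2k2+2k3+k4)
t=0.010: state=(0.891, -0.920)
t=0.020: state=(0.882, -0.930)
t=0.030: state=(0.872, -0.941)
continuing one RK4 step at a time; state shown every 10 steps (Δt=0.1):
t=0.100: state=(0.804, -1.013)
t=0.200: state=(0.697, -1.120)
t=0.300: state=(0.580, -1.231)
t=0.400: state=(0.451, -1.347)
t=0.500: state=(0.310, -1.467)
t=0.600: state=(0.157, -1.588)
t=0.700: state=(-0.007, -1.707)
t=0.800: state=(-0.184, -1.816)
t=0.900: state=(-0.370, -1.905)
t=1.000: state=(-0.563, -1.961)
t=1.100: state=(-0.760, -1.970)
t=1.200: state=(-0.955, -1.918)
t=1.300: state=(-1.142, -1.800)
t=1.400: state=(-1.313, -1.618)
t=1.500: state=(-1.464, -1.384)
t=1.600: state=(-1.589, -1.118)
t=1.700: state=(-1.687, -0.841)
t=1.800: state=(-1.758, -0.574)
t=1.900: state=(-1.803, -0.330)
t=2.000: state=(-1.825, -0.114)
t=2.060: state=(-1.828, 0.001)
next step: t=2.070: state=(-1.828, 0.019) — y has crossed 0.01
linear interpolation between t=2.060 (0.00073) and t=2.070 (0.01886) → t≈2.065

t = 2.065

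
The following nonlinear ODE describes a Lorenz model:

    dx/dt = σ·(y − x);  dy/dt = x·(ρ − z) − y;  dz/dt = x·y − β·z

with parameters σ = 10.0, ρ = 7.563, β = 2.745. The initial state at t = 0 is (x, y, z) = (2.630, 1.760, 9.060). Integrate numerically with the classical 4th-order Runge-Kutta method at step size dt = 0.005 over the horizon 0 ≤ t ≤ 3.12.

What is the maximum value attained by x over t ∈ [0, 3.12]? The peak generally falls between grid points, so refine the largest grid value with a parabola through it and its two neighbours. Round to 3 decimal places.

max x = 5.765

t=0.000: state=(2.630, 1.760, 9.060)
step 1 (dt=0.005): k1=(-8.700, -5.697, -20.241), k2=(-8.625, -5.518, -20.177), k3=(-8.622, -5.519, -20.176), k4=(-8.545, -5.344, -20.111); state += dt/6·(k1+2k2+2k3+k4)
t=0.005: state=(2.587, 1.732, 8.959)
t=0.010: state=(2.545, 1.707, 8.859)
t=0.015: state=(2.503, 1.682, 8.759)
continuing one RK4 step at a time; state shown every 40 steps (Δt=0.2):
t=0.200: state=(1.654, 1.523, 5.695)
t=0.400: state=(1.861, 2.165, 3.766)
t=0.600: state=(2.850, 3.540, 3.217)
t=0.800: state=(4.531, 5.435, 4.528)
t=1.000: state=(5.755, 5.868, 7.473)
t=1.200: state=(4.884, 4.106, 8.479)
t=1.400: state=(3.555, 3.124, 7.087)
t=1.600: state=(3.229, 3.303, 5.690)
t=1.800: state=(3.706, 4.071, 5.247)
t=2.000: state=(4.495, 4.853, 5.924)
t=2.200: state=(4.877, 4.862, 7.047)
t=2.400: state=(4.501, 4.206, 7.355)
t=2.600: state=(3.974, 3.791, 6.791)
t=2.800: state=(3.839, 3.882, 6.184)
t=3.000: state=(4.078, 4.248, 6.047)
t=3.120: state=(4.285, 4.449, 6.217)
largest grid value and its neighbours: x(1.010)=5.76309, x(1.015)=5.76466, x(1.020)=5.76459
parabola through these three points peaks at t≈1.017 with x≈5.76483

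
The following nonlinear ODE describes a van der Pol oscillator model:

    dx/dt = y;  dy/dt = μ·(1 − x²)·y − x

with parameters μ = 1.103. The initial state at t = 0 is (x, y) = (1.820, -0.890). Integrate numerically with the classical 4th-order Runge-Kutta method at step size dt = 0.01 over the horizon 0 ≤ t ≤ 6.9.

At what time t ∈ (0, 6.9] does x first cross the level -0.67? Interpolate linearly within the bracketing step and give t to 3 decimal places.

t=0.000: state=(1.820, -0.890)
step 1 (dt=0.01): k1=(-0.890, 0.450), k2=(-0.888, 0.433), k3=(-0.888, 0.433), k4=(-0.886, 0.416); state += dt/6·(k1+2k2+2k3+k4)
t=0.010: state=(1.811, -0.886)
t=0.020: state=(1.802, -0.882)
t=0.030: state=(1.793, -0.878)
continuing one RK4 step at a time; state shown every 25 steps (Δt=0.25):
t=0.250: state=(1.604, -0.858)
t=0.500: state=(1.383, -0.929)
t=0.750: state=(1.133, -1.083)
t=1.000: state=(0.833, -1.339)
t=1.250: state=(0.451, -1.744)
t=1.500: state=(-0.054, -2.320)
t=1.730: state=(-0.648, -2.796)
next step: t=1.740: state=(-0.676, -2.807) — x has crossed -0.67
linear interpolation between t=1.730 (-0.64801) and t=1.740 (-0.67602) → t≈1.738

t = 1.738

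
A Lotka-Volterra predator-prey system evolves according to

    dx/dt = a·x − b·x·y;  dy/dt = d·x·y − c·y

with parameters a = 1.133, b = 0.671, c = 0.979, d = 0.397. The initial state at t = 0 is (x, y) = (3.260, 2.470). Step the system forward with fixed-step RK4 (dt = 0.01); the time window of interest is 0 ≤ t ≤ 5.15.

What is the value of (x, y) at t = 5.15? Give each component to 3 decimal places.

(x, y) = (3.950, 1.503)

t=0.000: state=(3.260, 2.470)
step 1 (dt=0.01): k1=(-1.709, 0.779), k2=(-1.713, 0.771), k3=(-1.713, 0.771), k4=(-1.717, 0.764); state += dt/6·(k1+2k2+2k3+k4)
t=0.010: state=(3.243, 2.478)
t=0.020: state=(3.226, 2.485)
t=0.030: state=(3.208, 2.493)
continuing one RK4 step at a time; state shown every 20 steps (Δt=0.2):
t=0.200: state=(2.909, 2.595)
t=0.400: state=(2.564, 2.650)
t=0.600: state=(2.254, 2.638)
t=0.800: state=(1.993, 2.566)
t=1.000: state=(1.784, 2.450)
t=1.200: state=(1.626, 2.306)
t=1.400: state=(1.513, 2.147)
t=1.600: state=(1.438, 1.984)
t=1.800: state=(1.397, 1.825)
t=2.000: state=(1.386, 1.676)
t=2.200: state=(1.401, 1.539)
t=2.400: state=(1.442, 1.416)
t=2.600: state=(1.507, 1.309)
t=2.800: state=(1.596, 1.217)
t=3.000: state=(1.709, 1.140)
t=3.200: state=(1.847, 1.080)
t=3.400: state=(2.011, 1.034)
t=3.600: state=(2.200, 1.005)
t=3.800: state=(2.414, 0.992)
t=4.000: state=(2.650, 0.997)
t=4.200: state=(2.904, 1.022)
t=4.400: state=(3.166, 1.069)
t=4.600: state=(3.425, 1.142)
t=4.800: state=(3.661, 1.244)
t=5.000: state=(3.852, 1.379)
t=5.150: state=(3.950, 1.503)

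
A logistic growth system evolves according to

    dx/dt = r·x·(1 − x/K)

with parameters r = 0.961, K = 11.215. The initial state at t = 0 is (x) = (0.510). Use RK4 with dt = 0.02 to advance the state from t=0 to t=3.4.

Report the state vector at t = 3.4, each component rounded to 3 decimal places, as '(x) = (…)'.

t=0.000: state=(0.510)
step 1 (dt=0.02): k1=(0.468), k2=(0.472), k3=(0.472), k4=(0.476); state += dt/6·(k1+2k2+2k3+k4)
t=0.020: state=(0.519)
t=0.040: state=(0.529)
t=0.060: state=(0.539)
continuing one RK4 step at a time; state shown every 10 steps (Δt=0.2):
t=0.200: state=(0.612)
t=0.400: state=(0.733)
t=0.600: state=(0.877)
t=0.800: state=(1.045)
t=1.000: state=(1.242)
t=1.200: state=(1.471)
t=1.400: state=(1.734)
t=1.600: state=(2.035)
t=1.800: state=(2.375)
t=2.000: state=(2.755)
t=2.200: state=(3.173)
t=2.400: state=(3.628)
t=2.600: state=(4.115)
t=2.800: state=(4.627)
t=3.000: state=(5.157)
t=3.200: state=(5.695)
t=3.400: state=(6.231)

(x) = (6.231)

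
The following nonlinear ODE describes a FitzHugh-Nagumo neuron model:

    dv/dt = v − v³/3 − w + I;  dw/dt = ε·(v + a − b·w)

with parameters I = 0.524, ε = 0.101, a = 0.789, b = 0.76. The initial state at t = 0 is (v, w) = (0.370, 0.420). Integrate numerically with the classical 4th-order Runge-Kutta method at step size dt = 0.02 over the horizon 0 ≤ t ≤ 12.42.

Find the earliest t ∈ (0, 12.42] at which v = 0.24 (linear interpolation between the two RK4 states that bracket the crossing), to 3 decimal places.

t=0.000: state=(0.370, 0.420)
step 1 (dt=0.02): k1=(0.457, 0.085), k2=(0.460, 0.085), k3=(0.460, 0.085), k4=(0.463, 0.086); state += dt/6·(k1+2k2+2k3+k4)
t=0.020: state=(0.379, 0.422)
t=0.040: state=(0.389, 0.423)
t=0.060: state=(0.398, 0.425)
continuing one RK4 step at a time; state shown every 25 steps (Δt=0.5):
t=0.500: state=(0.637, 0.468)
t=1.000: state=(0.961, 0.529)
t=1.500: state=(1.262, 0.604)
t=2.000: state=(1.456, 0.688)
t=2.500: state=(1.537, 0.776)
t=3.000: state=(1.547, 0.862)
t=3.500: state=(1.521, 0.945)
t=4.000: state=(1.478, 1.023)
t=4.500: state=(1.426, 1.095)
t=5.000: state=(1.367, 1.162)
t=5.500: state=(1.303, 1.224)
t=6.000: state=(1.233, 1.279)
t=6.500: state=(1.155, 1.330)
t=7.000: state=(1.067, 1.374)
t=7.500: state=(0.966, 1.411)
t=8.000: state=(0.842, 1.442)
t=8.500: state=(0.685, 1.465)
t=9.000: state=(0.468, 1.478)
t=9.360: state=(0.249, 1.479)
next step: t=9.380: state=(0.234, 1.479) — v has crossed 0.24
linear interpolation between t=9.360 (0.24870) and t=9.380 (0.23435) → t≈9.372

t = 9.372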